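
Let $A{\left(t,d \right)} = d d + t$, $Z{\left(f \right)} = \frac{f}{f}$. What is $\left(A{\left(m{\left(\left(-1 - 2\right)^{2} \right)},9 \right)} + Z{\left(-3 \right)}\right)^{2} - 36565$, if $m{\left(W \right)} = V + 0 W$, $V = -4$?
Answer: $-30481$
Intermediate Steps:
$Z{\left(f \right)} = 1$
$m{\left(W \right)} = -4$ ($m{\left(W \right)} = -4 + 0 W = -4 + 0 = -4$)
$A{\left(t,d \right)} = t + d^{2}$ ($A{\left(t,d \right)} = d^{2} + t = t + d^{2}$)
$\left(A{\left(m{\left(\left(-1 - 2\right)^{2} \right)},9 \right)} + Z{\left(-3 \right)}\right)^{2} - 36565 = \left(\left(-4 + 9^{2}\right) + 1\right)^{2} - 36565 = \left(\left(-4 + 81\right) + 1\right)^{2} - 36565 = \left(77 + 1\right)^{2} - 36565 = 78^{2} - 36565 = 6084 - 36565 = -30481$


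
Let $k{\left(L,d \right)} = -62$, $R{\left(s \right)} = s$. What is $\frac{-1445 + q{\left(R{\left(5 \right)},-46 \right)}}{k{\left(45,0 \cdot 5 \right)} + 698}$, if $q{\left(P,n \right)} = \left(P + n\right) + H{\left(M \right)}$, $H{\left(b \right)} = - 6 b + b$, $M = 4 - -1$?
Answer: $- \frac{1511}{636} \approx -2.3758$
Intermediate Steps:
$M = 5$ ($M = 4 + 1 = 5$)
$H{\left(b \right)} = - 5 b$
$q{\left(P,n \right)} = -25 + P + n$ ($q{\left(P,n \right)} = \left(P + n\right) - 25 = -25 + P + n$)
$\frac{-1445 + q{\left(R{\left(5 \right)},-46 \right)}}{k{\left(45,0 \cdot 5 \right)} + 698} = \frac{-1445 - 66}{-62 + 698} = \frac{-1445 - 66}{636} = \left(-1511\right) \frac{1}{636} = - \frac{1511}{636}$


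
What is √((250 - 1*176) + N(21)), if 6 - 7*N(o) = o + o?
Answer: √3374/7 ≈ 8.2980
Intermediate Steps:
N(o) = 6/7 - 2*o/7 (N(o) = 6/7 - (o + o)/7 = 6/7 - 2*o/7)
√((250 - 1*176) + N(21)) = √((250 - 1*176) + (6/7 - 2/7*21)) = √((250 - 176) + (6/7 - 6)) = √(74 - 36/7) = √(482/7) = √3374/7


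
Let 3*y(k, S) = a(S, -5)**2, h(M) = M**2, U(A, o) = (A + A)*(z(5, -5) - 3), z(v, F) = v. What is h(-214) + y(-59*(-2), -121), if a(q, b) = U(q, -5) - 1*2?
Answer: 124528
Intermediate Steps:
U(A, o) = 4*A (U(A, o) = (A + A)*(5 - 3) = (2*A)*2 = 4*A)
a(q, b) = -2 + 4*q (a(q, b) = 4*q - 1*2 = 4*q - 2 = -2 + 4*q)
y(k, S) = (-2 + 4*S)**2/3
h(-214) + y(-59*(-2), -121) = (-214)**2 + 4*(-1 + 2*(-121))**2/3 = 45796 + 4*(-1 - 242)**2/3 = 45796 + (4/3)*(-243)**2 = 45796 + (4/3)*59049 = 45796 + 78732 = 124528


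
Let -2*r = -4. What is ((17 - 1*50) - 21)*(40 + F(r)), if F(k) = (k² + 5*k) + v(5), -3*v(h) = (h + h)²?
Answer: -1116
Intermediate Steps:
r = 2 (r = -½*(-4) = 2)
v(h) = -4*h²/3 (v(h) = -(h + h)²/3 = -4*h²/3)
F(k) = -100/3 + k² + 5*k (F(k) = (k² + 5*k) - 4/3*5² = (k² + 5*k) - 4/3*25 = (k² + 5*k) - 100/3 = -100/3 + k² + 5*k)
((17 - 1*50) - 21)*(40 + F(r)) = ((17 - 1*50) - 21)*(40 + (-100/3 + 2² + 5*2)) = ((17 - 50) - 21)*(40 + (-100/3 + 4 + 10)) = (-33 - 21)*(40 - 58/3) = -54*62/3 = -1116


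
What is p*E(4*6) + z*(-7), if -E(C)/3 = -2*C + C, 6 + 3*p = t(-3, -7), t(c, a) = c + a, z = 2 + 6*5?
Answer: -608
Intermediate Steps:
z = 32 (z = 2 + 30 = 32)
t(c, a) = a + c
p = -16/3 (p = -2 + (-7 - 3)/3 = -2 + (⅓)*(-10) = -2 - 10/3 = -16/3 ≈ -5.3333)
E(C) = 3*C (E(C) = -3*(-2*C + C) = -(-3)*C = 3*C)
p*E(4*6) + z*(-7) = -16*4*6 + 32*(-7) = -16*24 - 224 = -16/3*72 - 224 = -384 - 224 = -608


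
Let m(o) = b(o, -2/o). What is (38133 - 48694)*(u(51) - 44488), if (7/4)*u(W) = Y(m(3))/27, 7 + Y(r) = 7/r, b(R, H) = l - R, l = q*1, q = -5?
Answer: 2819037169/6 ≈ 4.6984e+8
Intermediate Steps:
l = -5 (l = -5*1 = -5)
b(R, H) = -5 - R
m(o) = -5 - o
Y(r) = -7 + 7/r
u(W) = -1/6 (u(W) = 4*((-7 + 7/(-5 - 1*3))/27)/7 = 4*((-7 + 7/(-5 - 3))*(1/27))/7 = 4*((-7 + 7/(-8))*(1/27))/7 = 4*((-7 + 7*(-1/8))*(1/27))/7 = 4*((-7 - 7/8)*(1/27))/7 = 4*(-63/8*1/27)/7 = (4/7)*(-7/24) = -1/6)
(38133 - 48694)*(u(51) - 44488) = (38133 - 48694)*(-1/6 - 44488) = -10561*(-266929/6) = 2819037169/6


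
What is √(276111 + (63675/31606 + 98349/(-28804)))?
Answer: √14302310443772576100105/227594806 ≈ 525.46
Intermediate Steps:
√(276111 + (63675/31606 + 98349/(-28804))) = √(276111 + (63675*(1/31606) + 98349*(-1/28804))) = √(276111 + (63675/31606 - 98349/28804)) = √(276111 - 637161897/455189612) = √(125682221797035/455189612) = √14302310443772576100105/227594806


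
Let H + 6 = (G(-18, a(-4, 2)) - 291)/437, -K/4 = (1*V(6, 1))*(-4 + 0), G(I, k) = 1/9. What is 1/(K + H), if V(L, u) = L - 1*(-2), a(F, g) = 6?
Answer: 3933/477208 ≈ 0.0082417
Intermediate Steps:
G(I, k) = ⅑
V(L, u) = 2 + L (V(L, u) = L + 2 = 2 + L)
K = 128 (K = -4*1*(2 + 6)*(-4 + 0) = -4*1*8*(-4) = -32*(-4) = -4*(-32) = 128)
H = -26216/3933 (H = -6 + (⅑ - 291)/437 = -6 - 2618/9*1/437 = -6 - 2618/3933 = -26216/3933 ≈ -6.6656)
1/(K + H) = 1/(128 - 26216/3933) = 1/(477208/3933) = 3933/477208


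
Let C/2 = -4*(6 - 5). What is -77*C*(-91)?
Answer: -56056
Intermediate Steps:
C = -8 (C = 2*(-4*(6 - 5)) = 2*(-4*1) = 2*(-4) = -8)
-77*C*(-91) = -77*(-8)*(-91) = 616*(-91) = -56056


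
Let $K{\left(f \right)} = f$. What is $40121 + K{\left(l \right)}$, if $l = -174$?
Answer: $39947$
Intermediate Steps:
$40121 + K{\left(l \right)} = 40121 - 174 = 39947$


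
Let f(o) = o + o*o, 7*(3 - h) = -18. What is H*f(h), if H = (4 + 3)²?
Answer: 1794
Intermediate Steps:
h = 39/7 (h = 3 - ⅐*(-18) = 3 + 18/7 = 39/7 ≈ 5.5714)
f(o) = o + o²
H = 49 (H = 7² = 49)
H*f(h) = 49*(39*(1 + 39/7)/7) = 49*((39/7)*(46/7)) = 49*(1794/49) = 1794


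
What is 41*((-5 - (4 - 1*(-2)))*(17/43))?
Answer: -7667/43 ≈ -178.30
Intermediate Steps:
41*((-5 - (4 - 1*(-2)))*(17/43)) = 41*((-5 - (4 + 2))*(17*(1/43))) = 41*((-5 - 1*6)*(17/43)) = 41*((-5 - 6)*(17/43)) = 41*(-11*17/43) = 41*(-187/43) = -7667/43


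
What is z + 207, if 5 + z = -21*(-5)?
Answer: 307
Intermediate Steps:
z = 100 (z = -5 - 21*(-5) = -5 + 105 = 100)
z + 207 = 100 + 207 = 307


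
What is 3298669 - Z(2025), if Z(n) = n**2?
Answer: -801956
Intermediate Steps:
3298669 - Z(2025) = 3298669 - 1*2025**2 = 3298669 - 1*4100625 = 3298669 - 4100625 = -801956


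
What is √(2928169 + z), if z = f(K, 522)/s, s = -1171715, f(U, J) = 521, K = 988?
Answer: √4020130190907303510/1171715 ≈ 1711.2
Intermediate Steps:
z = -521/1171715 (z = 521/(-1171715) = 521*(-1/1171715) = -521/1171715 ≈ -0.00044465)
√(2928169 + z) = √(2928169 - 521/1171715) = √(3430979539314/1171715) = √4020130190907303510/1171715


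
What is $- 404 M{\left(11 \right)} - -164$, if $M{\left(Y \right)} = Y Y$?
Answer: $-48720$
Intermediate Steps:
$M{\left(Y \right)} = Y^{2}$
$- 404 M{\left(11 \right)} - -164 = - 404 \cdot 11^{2} - -164 = \left(-404\right) 121 + 164 = -48884 + 164 = -48720$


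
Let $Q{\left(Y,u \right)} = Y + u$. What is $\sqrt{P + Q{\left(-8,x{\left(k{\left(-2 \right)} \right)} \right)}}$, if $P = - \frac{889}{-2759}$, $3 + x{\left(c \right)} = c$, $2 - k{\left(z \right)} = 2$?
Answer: $\frac{2 i \sqrt{20320035}}{2759} \approx 3.2677 i$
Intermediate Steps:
$k{\left(z \right)} = 0$ ($k{\left(z \right)} = 2 - 2 = 0$)
$x{\left(c \right)} = -3 + c$
$P = \frac{889}{2759}$ ($P = \left(-889\right) \left(- \frac{1}{2759}\right) = \frac{889}{2759} \approx 0.32222$)
$\sqrt{P + Q{\left(-8,x{\left(k{\left(-2 \right)} \right)} \right)}} = \sqrt{\frac{889}{2759} + \left(-8 + \left(-3 + 0\right)\right)} = \sqrt{\frac{889}{2759} - 11} = \sqrt{- \frac{29460}{2759}} = \frac{2 i \sqrt{20320035}}{2759}$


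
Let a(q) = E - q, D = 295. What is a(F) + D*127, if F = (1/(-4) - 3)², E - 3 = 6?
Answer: 599415/16 ≈ 37463.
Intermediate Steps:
E = 9 (E = 3 + 6 = 9)
F = 169/16 (F = (-¼ - 3)² = (-13/4)² = 169/16 ≈ 10.563)
a(q) = 9 - q
a(F) + D*127 = (9 - 1*169/16) + 295*127 = (9 - 169/16) + 37465 = -25/16 + 37465 = 599415/16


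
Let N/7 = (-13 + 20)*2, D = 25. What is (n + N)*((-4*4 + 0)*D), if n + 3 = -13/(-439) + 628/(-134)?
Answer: -1062904000/29413 ≈ -36137.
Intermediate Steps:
n = -225214/29413 (n = -3 + (-13/(-439) + 628/(-134)) = -3 + (-13*(-1/439) + 628*(-1/134)) = -3 + (13/439 - 314/67) = -3 - 136975/29413 = -225214/29413 ≈ -7.6570)
N = 98 (N = 7*((-13 + 20)*2) = 7*(7*2) = 7*14 = 98)
(n + N)*((-4*4 + 0)*D) = (-225214/29413 + 98)*((-4*4 + 0)*25) = 2657260*((-16 + 0)*25)/29413 = 2657260*(-16*25)/29413 = (2657260/29413)*(-400) = -1062904000/29413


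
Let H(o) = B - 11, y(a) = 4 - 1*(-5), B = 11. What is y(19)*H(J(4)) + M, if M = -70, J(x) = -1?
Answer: -70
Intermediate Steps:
y(a) = 9 (y(a) = 4 + 5 = 9)
H(o) = 0 (H(o) = 11 - 11 = 0)
y(19)*H(J(4)) + M = 9*0 - 70 = 0 - 70 = -70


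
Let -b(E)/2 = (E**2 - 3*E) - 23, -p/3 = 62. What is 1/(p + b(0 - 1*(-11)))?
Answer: -1/316 ≈ -0.0031646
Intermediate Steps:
p = -186 (p = -3*62 = -186)
b(E) = 46 - 2*E**2 + 6*E (b(E) = -2*((E**2 - 3*E) - 23) = -2*(-23 + E**2 - 3*E) = 46 - 2*E**2 + 6*E)
1/(p + b(0 - 1*(-11))) = 1/(-186 + (46 - 2*(0 - 1*(-11))**2 + 6*(0 - 1*(-11)))) = 1/(-186 + (46 - 2*(0 + 11)**2 + 6*(0 + 11))) = 1/(-186 + (46 - 2*11**2 + 6*11)) = 1/(-186 + (46 - 2*121 + 66)) = 1/(-186 + (46 - 242 + 66)) = 1/(-186 - 130) = 1/(-316) = -1/316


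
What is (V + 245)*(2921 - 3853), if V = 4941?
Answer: -4833352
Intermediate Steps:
(V + 245)*(2921 - 3853) = (4941 + 245)*(2921 - 3853) = 5186*(-932) = -4833352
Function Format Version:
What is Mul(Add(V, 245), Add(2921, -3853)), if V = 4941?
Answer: -4833352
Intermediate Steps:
Mul(Add(V, 245), Add(2921, -3853)) = Mul(Add(4941, 245), Add(2921, -3853)) = Mul(5186, -932) = -4833352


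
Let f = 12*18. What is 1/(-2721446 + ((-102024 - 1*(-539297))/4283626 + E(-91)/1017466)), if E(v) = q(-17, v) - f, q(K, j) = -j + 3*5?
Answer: -2179221905858/5930634516590024989 ≈ -3.6745e-7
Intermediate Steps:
q(K, j) = 15 - j (q(K, j) = -j + 15 = 15 - j)
f = 216
E(v) = -201 - v (E(v) = (15 - v) - 1*216 = (15 - v) - 216 = -201 - v)
1/(-2721446 + ((-102024 - 1*(-539297))/4283626 + E(-91)/1017466)) = 1/(-2721446 + ((-102024 - 1*(-539297))/4283626 + (-201 - 1*(-91))/1017466)) = 1/(-2721446 + ((-102024 + 539297)*(1/4283626) + (-201 + 91)*(1/1017466))) = 1/(-2721446 + (437273*(1/4283626) - 110*1/1017466)) = 1/(-2721446 + (437273/4283626 - 55/508733)) = 1/(-2721446 + 222219605679/2179221905858) = 1/(-5930634516590024989/2179221905858) = -2179221905858/5930634516590024989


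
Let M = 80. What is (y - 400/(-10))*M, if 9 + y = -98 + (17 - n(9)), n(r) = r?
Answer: -4720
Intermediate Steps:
y = -99 (y = -9 + (-98 + (17 - 1*9)) = -9 + (-98 + (17 - 9)) = -9 + (-98 + 8) = -9 - 90 = -99)
(y - 400/(-10))*M = (-99 - 400/(-10))*80 = (-99 - 400*(-1/10))*80 = (-99 + 40)*80 = -59*80 = -4720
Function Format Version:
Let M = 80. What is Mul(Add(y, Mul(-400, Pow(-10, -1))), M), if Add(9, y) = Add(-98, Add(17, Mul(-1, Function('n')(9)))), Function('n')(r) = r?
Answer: -4720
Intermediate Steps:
y = -99 (y = Add(-9, Add(-98, Add(17, Mul(-1, 9)))) = Add(-9, Add(-98, Add(17, -9))) = Add(-9, Add(-98, 8)) = Add(-9, -90) = -99)
Mul(Add(y, Mul(-400, Pow(-10, -1))), M) = Mul(Add(-99, Mul(-400, Pow(-10, -1))), 80) = Mul(Add(-99, Mul(-400, Rational(-1, 10))), 80) = Mul(Add(-99, 40), 80) = Mul(-59, 80) = -4720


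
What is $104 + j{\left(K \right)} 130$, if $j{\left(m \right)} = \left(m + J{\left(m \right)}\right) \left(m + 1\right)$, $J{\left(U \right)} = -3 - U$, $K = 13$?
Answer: $-5356$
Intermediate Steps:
$j{\left(m \right)} = -3 - 3 m$ ($j{\left(m \right)} = \left(m - \left(3 + m\right)\right) \left(m + 1\right) = - 3 \left(1 + m\right) = -3 - 3 m$)
$104 + j{\left(K \right)} 130 = 104 + \left(-3 - 39\right) 130 = 104 - 5460 = -5356$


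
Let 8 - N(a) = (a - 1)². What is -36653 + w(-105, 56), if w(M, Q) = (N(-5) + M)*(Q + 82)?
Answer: -55007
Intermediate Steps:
N(a) = 8 - (-1 + a)² (N(a) = 8 - (a - 1)² = 8 - (-1 + a)²)
w(M, Q) = (-28 + M)*(82 + Q) (w(M, Q) = ((8 - (-1 - 5)²) + M)*(Q + 82) = ((8 - 1*(-6)²) + M)*(82 + Q) = ((8 - 1*36) + M)*(82 + Q) = ((8 - 36) + M)*(82 + Q) = (-28 + M)*(82 + Q))
-36653 + w(-105, 56) = -36653 + (-2296 - 28*56 + 82*(-105) - 105*56) = -36653 + (-2296 - 1568 - 8610 - 5880) = -36653 - 18354 = -55007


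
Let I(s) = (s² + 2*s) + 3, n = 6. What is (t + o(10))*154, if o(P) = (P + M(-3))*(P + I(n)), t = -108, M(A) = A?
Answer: 49126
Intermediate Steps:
I(s) = 3 + s² + 2*s
o(P) = (-3 + P)*(51 + P) (o(P) = (P - 3)*(P + (3 + 6² + 2*6)) = (-3 + P)*(P + (3 + 36 + 12)) = (-3 + P)*(P + 51) = (-3 + P)*(51 + P))
(t + o(10))*154 = (-108 + (-153 + 10² + 48*10))*154 = (-108 + (-153 + 100 + 480))*154 = (-108 + 427)*154 = 319*154 = 49126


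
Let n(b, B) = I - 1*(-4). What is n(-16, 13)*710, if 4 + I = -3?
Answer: -2130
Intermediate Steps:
I = -7 (I = -4 - 3 = -7)
n(b, B) = -3 (n(b, B) = -7 - 1*(-4) = -7 + 4 = -3)
n(-16, 13)*710 = -3*710 = -2130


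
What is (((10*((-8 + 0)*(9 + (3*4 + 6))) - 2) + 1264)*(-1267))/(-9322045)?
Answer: -1137766/9322045 ≈ -0.12205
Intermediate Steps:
(((10*((-8 + 0)*(9 + (3*4 + 6))) - 2) + 1264)*(-1267))/(-9322045) = (((10*(-8*(9 + (12 + 6))) - 2) + 1264)*(-1267))*(-1/9322045) = (((10*(-8*(9 + 18)) - 2) + 1264)*(-1267))*(-1/9322045) = (((10*(-8*27) - 2) + 1264)*(-1267))*(-1/9322045) = (((10*(-216) - 2) + 1264)*(-1267))*(-1/9322045) = (((-2160 - 2) + 1264)*(-1267))*(-1/9322045) = ((-2162 + 1264)*(-1267))*(-1/9322045) = -898*(-1267)*(-1/9322045) = 1137766*(-1/9322045) = -1137766/9322045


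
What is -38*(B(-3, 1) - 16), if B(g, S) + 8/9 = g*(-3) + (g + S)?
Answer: 3382/9 ≈ 375.78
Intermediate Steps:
B(g, S) = -8/9 + S - 2*g (B(g, S) = -8/9 + (g*(-3) + (g + S)) = -8/9 + (-3*g + (S + g)) = -8/9 + (S - 2*g) = -8/9 + S - 2*g)
-38*(B(-3, 1) - 16) = -38*((-8/9 + 1 - 2*(-3)) - 16) = -38*((-8/9 + 1 + 6) - 16) = -38*(55/9 - 16) = -38*(-89/9) = 3382/9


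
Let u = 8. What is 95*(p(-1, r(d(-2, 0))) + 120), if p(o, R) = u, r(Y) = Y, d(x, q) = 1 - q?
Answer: 12160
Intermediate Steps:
p(o, R) = 8
95*(p(-1, r(d(-2, 0))) + 120) = 95*(8 + 120) = 95*128 = 12160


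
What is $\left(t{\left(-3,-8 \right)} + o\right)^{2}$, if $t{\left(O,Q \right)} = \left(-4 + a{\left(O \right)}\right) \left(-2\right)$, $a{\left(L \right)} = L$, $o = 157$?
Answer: $29241$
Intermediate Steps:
$t{\left(O,Q \right)} = 8 - 2 O$ ($t{\left(O,Q \right)} = \left(-4 + O\right) \left(-2\right) = 8 - 2 O$)
$\left(t{\left(-3,-8 \right)} + o\right)^{2} = \left(\left(8 - -6\right) + 157\right)^{2} = \left(\left(8 + 6\right) + 157\right)^{2} = \left(14 + 157\right)^{2} = 171^{2} = 29241$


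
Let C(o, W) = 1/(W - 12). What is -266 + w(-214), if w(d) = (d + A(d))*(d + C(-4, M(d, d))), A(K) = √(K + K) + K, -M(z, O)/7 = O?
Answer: 67855004/743 - 318003*I*√107/743 ≈ 91326.0 - 4427.3*I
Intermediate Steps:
M(z, O) = -7*O
A(K) = K + √2*√K (A(K) = √(2*K) + K = √2*√K + K = K + √2*√K)
C(o, W) = 1/(-12 + W)
w(d) = (d + 1/(-12 - 7*d))*(2*d + √2*√d) (w(d) = (d + (d + √2*√d))*(d + 1/(-12 - 7*d)) = (2*d + √2*√d)*(d + 1/(-12 - 7*d)) = (d + 1/(-12 - 7*d))*(2*d + √2*√d))
-266 + w(-214) = -266 + (-2*(-214) - √2*√(-214) - 214*(12 + 7*(-214))*(2*(-214) + √2*√(-214)))/(12 + 7*(-214)) = -266 + (428 - √2*I*√214 - 214*(12 - 1498)*(-428 + √2*(I*√214)))/(12 - 1498) = -266 + (428 - 2*I*√107 - 214*(-1486)*(-428 + 2*I*√107))/(-1486) = -266 - (428 - 2*I*√107 + (-136105712 + 636008*I*√107))/1486 = -266 - (-136105284 + 636006*I*√107)/1486 = -266 + (68052642/743 - 318003*I*√107/743) = 67855004/743 - 318003*I*√107/743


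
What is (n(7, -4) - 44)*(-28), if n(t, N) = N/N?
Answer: 1204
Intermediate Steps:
n(t, N) = 1
(n(7, -4) - 44)*(-28) = (1 - 44)*(-28) = -43*(-28) = 1204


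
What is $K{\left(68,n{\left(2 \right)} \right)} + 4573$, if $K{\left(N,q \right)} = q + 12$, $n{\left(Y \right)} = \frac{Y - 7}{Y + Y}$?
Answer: $\frac{18335}{4} \approx 4583.8$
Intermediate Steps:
$n{\left(Y \right)} = \frac{-7 + Y}{2 Y}$
$K{\left(N,q \right)} = 12 + q$
$K{\left(68,n{\left(2 \right)} \right)} + 4573 = \left(12 + \frac{-7 + 2}{2 \cdot 2}\right) + 4573 = \left(12 + \frac{1}{2} \cdot \frac{1}{2} \left(-5\right)\right) + 4573 = \left(12 - \frac{5}{4}\right) + 4573 = \frac{43}{4} + 4573 = \frac{18335}{4}$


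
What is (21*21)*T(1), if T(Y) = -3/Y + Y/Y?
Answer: -882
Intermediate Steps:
T(Y) = 1 - 3/Y (T(Y) = -3/Y + 1 = 1 - 3/Y)
(21*21)*T(1) = (21*21)*((-3 + 1)/1) = 441*(1*(-2)) = 441*(-2) = -882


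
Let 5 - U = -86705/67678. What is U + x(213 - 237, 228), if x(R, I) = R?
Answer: -1199177/67678 ≈ -17.719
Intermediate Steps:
U = 425095/67678 (U = 5 - (-86705)/67678 = 5 - 1*(-86705/67678) = 5 + 86705/67678 = 425095/67678 ≈ 6.2811)
U + x(213 - 237, 228) = 425095/67678 + (213 - 237) = 425095/67678 - 24 = -1199177/67678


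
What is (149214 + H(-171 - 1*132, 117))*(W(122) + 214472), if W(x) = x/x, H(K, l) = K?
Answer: 31937388903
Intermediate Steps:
W(x) = 1
(149214 + H(-171 - 1*132, 117))*(W(122) + 214472) = (149214 + (-171 - 1*132))*(1 + 214472) = (149214 + (-171 - 132))*214473 = (149214 - 303)*214473 = 148911*214473 = 31937388903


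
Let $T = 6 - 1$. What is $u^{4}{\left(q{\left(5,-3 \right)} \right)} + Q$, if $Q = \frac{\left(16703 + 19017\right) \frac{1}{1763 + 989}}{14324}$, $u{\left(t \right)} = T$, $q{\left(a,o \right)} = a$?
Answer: $\frac{3079664465}{4927456} \approx 625.0$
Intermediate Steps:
$T = 5$ ($T = 6 - 1 = 5$)
$u{\left(t \right)} = 5$
$Q = \frac{4465}{4927456}$ ($Q = \frac{35720}{2752} \cdot \frac{1}{14324} = 35720 \cdot \frac{1}{2752} \cdot \frac{1}{14324} = \frac{4465}{344} \cdot \frac{1}{14324} = \frac{4465}{4927456} \approx 0.00090615$)
$u^{4}{\left(q{\left(5,-3 \right)} \right)} + Q = 5^{4} + \frac{4465}{4927456} = 625 + \frac{4465}{4927456} = \frac{3079664465}{4927456}$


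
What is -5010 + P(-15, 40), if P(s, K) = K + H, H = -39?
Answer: -5009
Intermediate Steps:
P(s, K) = -39 + K (P(s, K) = K - 39 = -39 + K)
-5010 + P(-15, 40) = -5010 + (-39 + 40) = -5010 + 1 = -5009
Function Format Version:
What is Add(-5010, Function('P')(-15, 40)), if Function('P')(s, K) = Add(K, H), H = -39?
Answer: -5009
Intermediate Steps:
Function('P')(s, K) = Add(-39, K) (Function('P')(s, K) = Add(K, -39) = Add(-39, K))
Add(-5010, Function('P')(-15, 40)) = Add(-5010, Add(-39, 40)) = Add(-5010, 1) = -5009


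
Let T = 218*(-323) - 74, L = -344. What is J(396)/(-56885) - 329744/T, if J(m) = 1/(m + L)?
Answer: 121923659549/26063114220 ≈ 4.6780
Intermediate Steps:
T = -70488 (T = -70414 - 74 = -70488)
J(m) = 1/(-344 + m) (J(m) = 1/(m - 344) = 1/(-344 + m))
J(396)/(-56885) - 329744/T = 1/((-344 + 396)*(-56885)) - 329744/(-70488) = -1/56885/52 - 329744*(-1/70488) = (1/52)*(-1/56885) + 41218/8811 = -1/2958020 + 41218/8811 = 121923659549/26063114220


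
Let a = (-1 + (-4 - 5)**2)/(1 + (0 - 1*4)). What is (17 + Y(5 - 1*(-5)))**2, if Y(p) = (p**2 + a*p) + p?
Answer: 175561/9 ≈ 19507.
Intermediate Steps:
a = -80/3 (a = (-1 + (-9)**2)/(1 + (0 - 4)) = (-1 + 81)/(1 - 4) = 80/(-3) = 80*(-1/3) = -80/3 ≈ -26.667)
Y(p) = p**2 - 77*p/3 (Y(p) = (p**2 - 80*p/3) + p = p**2 - 77*p/3)
(17 + Y(5 - 1*(-5)))**2 = (17 + (5 - 1*(-5))*(-77 + 3*(5 - 1*(-5)))/3)**2 = (17 + (5 + 5)*(-77 + 3*(5 + 5))/3)**2 = (17 + (1/3)*10*(-77 + 3*10))**2 = (17 + (1/3)*10*(-77 + 30))**2 = (17 + (1/3)*10*(-47))**2 = (17 - 470/3)**2 = (-419/3)**2 = 175561/9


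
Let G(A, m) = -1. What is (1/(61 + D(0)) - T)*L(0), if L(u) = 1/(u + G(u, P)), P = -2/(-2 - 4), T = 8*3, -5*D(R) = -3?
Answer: 7387/308 ≈ 23.984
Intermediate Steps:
D(R) = 3/5 (D(R) = -1/5*(-3) = 3/5)
T = 24
P = 1/3 (P = -2/(-6) = -2*(-1/6) = 1/3 ≈ 0.33333)
L(u) = 1/(-1 + u) (L(u) = 1/(u - 1) = 1/(-1 + u))
(1/(61 + D(0)) - T)*L(0) = (1/(61 + 3/5) - 1*24)/(-1 + 0) = (1/(308/5) - 24)/(-1) = (5/308 - 24)*(-1) = -7387/308*(-1) = 7387/308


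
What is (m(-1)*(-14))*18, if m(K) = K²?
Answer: -252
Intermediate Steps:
(m(-1)*(-14))*18 = ((-1)²*(-14))*18 = (1*(-14))*18 = -14*18 = -252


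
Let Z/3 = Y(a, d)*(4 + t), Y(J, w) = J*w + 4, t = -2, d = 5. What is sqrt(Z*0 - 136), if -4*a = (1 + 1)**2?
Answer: 2*I*sqrt(34) ≈ 11.662*I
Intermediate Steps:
a = -1 (a = -(1 + 1)**2/4 = -1/4*2**2 = -1/4*4 = -1)
Y(J, w) = 4 + J*w
Z = -6 (Z = 3*((4 - 1*5)*(4 - 2)) = 3*((4 - 5)*2) = 3*(-1*2) = 3*(-2) = -6)
sqrt(Z*0 - 136) = sqrt(-6*0 - 136) = sqrt(0 - 136) = sqrt(-136) = 2*I*sqrt(34)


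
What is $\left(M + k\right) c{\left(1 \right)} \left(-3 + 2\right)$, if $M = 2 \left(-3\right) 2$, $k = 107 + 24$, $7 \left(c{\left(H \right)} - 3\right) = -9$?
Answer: $-204$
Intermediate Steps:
$c{\left(H \right)} = \frac{12}{7}$ ($c{\left(H \right)} = 3 + \frac{1}{7} \left(-9\right) = 3 - \frac{9}{7} = \frac{12}{7}$)
$k = 131$
$M = -12$ ($M = \left(-6\right) 2 = -12$)
$\left(M + k\right) c{\left(1 \right)} \left(-3 + 2\right) = \left(-12 + 131\right) \frac{12 \left(-3 + 2\right)}{7} = 119 \cdot \frac{12}{7} \left(-1\right) = 119 \left(- \frac{12}{7}\right) = -204$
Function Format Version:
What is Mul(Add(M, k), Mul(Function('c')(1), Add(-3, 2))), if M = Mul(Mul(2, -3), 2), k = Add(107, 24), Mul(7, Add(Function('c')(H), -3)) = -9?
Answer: -204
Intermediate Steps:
Function('c')(H) = Rational(12, 7) (Function('c')(H) = Add(3, Mul(Rational(1, 7), -9)) = Add(3, Rational(-9, 7)) = Rational(12, 7))
k = 131
M = -12 (M = Mul(-6, 2) = -12)
Mul(Add(M, k), Mul(Function('c')(1), Add(-3, 2))) = Mul(Add(-12, 131), Mul(Rational(12, 7), Add(-3, 2))) = Mul(119, Mul(Rational(12, 7), -1)) = Mul(119, Rational(-12, 7)) = -204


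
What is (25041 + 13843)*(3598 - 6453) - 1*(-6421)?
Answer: -111007399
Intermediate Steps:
(25041 + 13843)*(3598 - 6453) - 1*(-6421) = 38884*(-2855) + 6421 = -111013820 + 6421 = -111007399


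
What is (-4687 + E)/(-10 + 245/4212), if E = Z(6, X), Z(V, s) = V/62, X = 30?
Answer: 611978328/1298125 ≈ 471.43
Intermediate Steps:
Z(V, s) = V/62 (Z(V, s) = V*(1/62) = V/62)
E = 3/31 (E = (1/62)*6 = 3/31 ≈ 0.096774)
(-4687 + E)/(-10 + 245/4212) = (-4687 + 3/31)/(-10 + 245/4212) = -145294/(31*(-10 + 245*(1/4212))) = -145294/(31*(-10 + 245/4212)) = -145294/(31*(-41875/4212)) = -145294/31*(-4212/41875) = 611978328/1298125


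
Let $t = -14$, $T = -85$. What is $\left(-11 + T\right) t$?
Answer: $1344$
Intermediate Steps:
$\left(-11 + T\right) t = \left(-11 - 85\right) \left(-14\right) = \left(-96\right) \left(-14\right) = 1344$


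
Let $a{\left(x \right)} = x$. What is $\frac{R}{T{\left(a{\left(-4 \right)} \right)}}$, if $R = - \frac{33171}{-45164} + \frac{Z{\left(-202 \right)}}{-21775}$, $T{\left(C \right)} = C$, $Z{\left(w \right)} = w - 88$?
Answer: $- \frac{147079217}{786756880} \approx -0.18694$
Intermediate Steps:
$Z{\left(w \right)} = -88 + w$ ($Z{\left(w \right)} = w - 88 = -88 + w$)
$R = \frac{147079217}{196689220}$ ($R = - \frac{33171}{-45164} + \frac{-88 - 202}{-21775} = \left(-33171\right) \left(- \frac{1}{45164}\right) - - \frac{58}{4355} = \frac{33171}{45164} + \frac{58}{4355} = \frac{147079217}{196689220} \approx 0.74778$)
$\frac{R}{T{\left(a{\left(-4 \right)} \right)}} = \frac{147079217}{196689220 \left(-4\right)} = \frac{147079217}{196689220} \left(- \frac{1}{4}\right) = - \frac{147079217}{786756880}$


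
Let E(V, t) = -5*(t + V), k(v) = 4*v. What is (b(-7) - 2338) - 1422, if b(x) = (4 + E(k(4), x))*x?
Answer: -3473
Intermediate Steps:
E(V, t) = -5*V - 5*t (E(V, t) = -5*(V + t) = -5*V - 5*t)
b(x) = x*(-76 - 5*x) (b(x) = (4 + (-20*4 - 5*x))*x = (4 + (-5*16 - 5*x))*x = (4 + (-80 - 5*x))*x = (-76 - 5*x)*x = x*(-76 - 5*x))
(b(-7) - 2338) - 1422 = (-1*(-7)*(76 + 5*(-7)) - 2338) - 1422 = (-1*(-7)*(76 - 35) - 2338) - 1422 = (-1*(-7)*41 - 2338) - 1422 = (287 - 2338) - 1422 = -2051 - 1422 = -3473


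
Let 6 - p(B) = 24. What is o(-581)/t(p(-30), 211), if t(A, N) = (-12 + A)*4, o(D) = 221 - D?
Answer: -401/60 ≈ -6.6833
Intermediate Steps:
p(B) = -18 (p(B) = 6 - 1*24 = 6 - 24 = -18)
t(A, N) = -48 + 4*A
o(-581)/t(p(-30), 211) = (221 - 1*(-581))/(-48 + 4*(-18)) = (221 + 581)/(-48 - 72) = 802/(-120) = 802*(-1/120) = -401/60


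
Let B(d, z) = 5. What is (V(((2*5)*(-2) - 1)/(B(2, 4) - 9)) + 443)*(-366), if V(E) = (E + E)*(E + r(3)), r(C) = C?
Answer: -775371/4 ≈ -1.9384e+5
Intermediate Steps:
V(E) = 2*E*(3 + E) (V(E) = (E + E)*(E + 3) = (2*E)*(3 + E) = 2*E*(3 + E))
(V(((2*5)*(-2) - 1)/(B(2, 4) - 9)) + 443)*(-366) = (2*(((2*5)*(-2) - 1)/(5 - 9))*(3 + ((2*5)*(-2) - 1)/(5 - 9)) + 443)*(-366) = (2*((10*(-2) - 1)/(-4))*(3 + (10*(-2) - 1)/(-4)) + 443)*(-366) = (2*((-20 - 1)*(-¼))*(3 + (-20 - 1)*(-¼)) + 443)*(-366) = (2*(-21*(-¼))*(3 - 21*(-¼)) + 443)*(-366) = (2*(21/4)*(3 + 21/4) + 443)*(-366) = (2*(21/4)*(33/4) + 443)*(-366) = (693/8 + 443)*(-366) = (4237/8)*(-366) = -775371/4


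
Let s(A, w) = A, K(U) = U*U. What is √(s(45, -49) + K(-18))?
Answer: 3*√41 ≈ 19.209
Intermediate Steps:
K(U) = U²
√(s(45, -49) + K(-18)) = √(45 + (-18)²) = √(45 + 324) = √369 = 3*√41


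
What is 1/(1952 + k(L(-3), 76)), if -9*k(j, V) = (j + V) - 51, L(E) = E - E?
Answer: 9/17543 ≈ 0.00051302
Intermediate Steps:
L(E) = 0
k(j, V) = 17/3 - V/9 - j/9 (k(j, V) = -((j + V) - 51)/9 = -((V + j) - 51)/9 = -(-51 + V + j)/9 = 17/3 - V/9 - j/9)
1/(1952 + k(L(-3), 76)) = 1/(1952 + (17/3 - ⅑*76 - ⅑*0)) = 1/(1952 + (17/3 - 76/9 + 0)) = 1/(1952 - 25/9) = 1/(17543/9) = 9/17543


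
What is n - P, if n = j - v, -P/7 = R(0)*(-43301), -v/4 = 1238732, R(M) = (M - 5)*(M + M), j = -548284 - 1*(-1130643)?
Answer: 5537287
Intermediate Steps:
j = 582359 (j = -548284 + 1130643 = 582359)
R(M) = 2*M*(-5 + M) (R(M) = (-5 + M)*(2*M) = 2*M*(-5 + M))
v = -4954928 (v = -4*1238732 = -4954928)
P = 0 (P = -7*2*0*(-5 + 0)*(-43301) = -7*2*0*(-5)*(-43301) = -0*(-43301) = -7*0 = 0)
n = 5537287 (n = 582359 - 1*(-4954928) = 582359 + 4954928 = 5537287)
n - P = 5537287 - 1*0 = 5537287 + 0 = 5537287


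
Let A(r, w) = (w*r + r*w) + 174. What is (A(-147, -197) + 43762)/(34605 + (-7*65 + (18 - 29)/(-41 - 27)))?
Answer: 6926072/2322211 ≈ 2.9825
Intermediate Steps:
A(r, w) = 174 + 2*r*w (A(r, w) = (r*w + r*w) + 174 = 2*r*w + 174 = 174 + 2*r*w)
(A(-147, -197) + 43762)/(34605 + (-7*65 + (18 - 29)/(-41 - 27))) = ((174 + 2*(-147)*(-197)) + 43762)/(34605 + (-7*65 + (18 - 29)/(-41 - 27))) = ((174 + 57918) + 43762)/(34605 + (-455 - 11/(-68))) = (58092 + 43762)/(34605 + (-455 - 11*(-1/68))) = 101854/(34605 + (-455 + 11/68)) = 101854/(34605 - 30929/68) = 101854/(2322211/68) = 101854*(68/2322211) = 6926072/2322211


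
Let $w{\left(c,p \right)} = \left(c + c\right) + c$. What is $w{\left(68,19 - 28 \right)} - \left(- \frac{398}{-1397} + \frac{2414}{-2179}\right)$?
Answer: $\frac{623493968}{3044063} \approx 204.82$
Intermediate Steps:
$w{\left(c,p \right)} = 3 c$ ($w{\left(c,p \right)} = 2 c + c = 3 c$)
$w{\left(68,19 - 28 \right)} - \left(- \frac{398}{-1397} + \frac{2414}{-2179}\right) = 3 \cdot 68 - \left(- \frac{398}{-1397} + \frac{2414}{-2179}\right) = 204 - \left(\left(-398\right) \left(- \frac{1}{1397}\right) + 2414 \left(- \frac{1}{2179}\right)\right) = 204 - \left(\frac{398}{1397} - \frac{2414}{2179}\right) = 204 - - \frac{2505116}{3044063} = 204 + \frac{2505116}{3044063} = \frac{623493968}{3044063}$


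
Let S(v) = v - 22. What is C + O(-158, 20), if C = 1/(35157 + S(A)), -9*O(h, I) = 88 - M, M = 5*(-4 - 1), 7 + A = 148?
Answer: -3986179/317484 ≈ -12.556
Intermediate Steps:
A = 141 (A = -7 + 148 = 141)
S(v) = -22 + v
M = -25 (M = 5*(-5) = -25)
O(h, I) = -113/9 (O(h, I) = -(88 - 1*(-25))/9 = -(88 + 25)/9 = -⅑*113 = -113/9)
C = 1/35276 (C = 1/(35157 + (-22 + 141)) = 1/(35157 + 119) = 1/35276 ≈ 2.8348e-5)
C + O(-158, 20) = 1/35276 - 113/9 = -3986179/317484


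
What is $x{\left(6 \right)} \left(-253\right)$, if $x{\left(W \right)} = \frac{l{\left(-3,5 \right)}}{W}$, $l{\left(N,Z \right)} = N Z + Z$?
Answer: $\frac{1265}{3} \approx 421.67$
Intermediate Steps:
$l{\left(N,Z \right)} = Z + N Z$
$x{\left(W \right)} = - \frac{10}{W}$ ($x{\left(W \right)} = \frac{5 \left(1 - 3\right)}{W} = \frac{5 \left(-2\right)}{W} = - \frac{10}{W}$)
$x{\left(6 \right)} \left(-253\right) = - \frac{10}{6} \left(-253\right) = \left(-10\right) \frac{1}{6} \left(-253\right) = \left(- \frac{5}{3}\right) \left(-253\right) = \frac{1265}{3}$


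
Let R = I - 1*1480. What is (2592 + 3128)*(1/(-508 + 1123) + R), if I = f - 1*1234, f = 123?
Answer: -1822922816/123 ≈ -1.4821e+7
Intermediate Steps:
I = -1111 (I = 123 - 1*1234 = 123 - 1234 = -1111)
R = -2591 (R = -1111 - 1*1480 = -1111 - 1480 = -2591)
(2592 + 3128)*(1/(-508 + 1123) + R) = (2592 + 3128)*(1/(-508 + 1123) - 2591) = 5720*(1/615 - 2591) = 5720*(-1593464/615) = -1822922816/123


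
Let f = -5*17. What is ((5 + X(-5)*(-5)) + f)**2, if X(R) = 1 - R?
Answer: 12100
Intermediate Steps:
f = -85
((5 + X(-5)*(-5)) + f)**2 = ((5 + (1 - 1*(-5))*(-5)) - 85)**2 = ((5 + (1 + 5)*(-5)) - 85)**2 = ((5 + 6*(-5)) - 85)**2 = ((5 - 30) - 85)**2 = (-25 - 85)**2 = (-110)**2 = 12100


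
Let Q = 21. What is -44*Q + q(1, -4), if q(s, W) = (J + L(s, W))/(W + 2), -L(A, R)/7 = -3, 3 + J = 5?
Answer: -1871/2 ≈ -935.50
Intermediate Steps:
J = 2 (J = -3 + 5 = 2)
L(A, R) = 21 (L(A, R) = -7*(-3) = 21)
q(s, W) = 23/(2 + W) (q(s, W) = (2 + 21)/(W + 2) = 23/(2 + W))
-44*Q + q(1, -4) = -44*21 + 23/(2 - 4) = -924 + 23/(-2) = -924 + 23*(-½) = -924 - 23/2 = -1871/2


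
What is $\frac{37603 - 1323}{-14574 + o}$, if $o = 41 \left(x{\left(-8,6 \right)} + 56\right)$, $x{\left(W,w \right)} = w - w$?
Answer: $- \frac{18140}{6139} \approx -2.9549$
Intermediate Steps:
$x{\left(W,w \right)} = 0$
$o = 2296$ ($o = 41 \left(0 + 56\right) = 41 \cdot 56 = 2296$)
$\frac{37603 - 1323}{-14574 + o} = \frac{37603 - 1323}{-14574 + 2296} = \frac{36280}{-12278} = 36280 \left(- \frac{1}{12278}\right) = - \frac{18140}{6139}$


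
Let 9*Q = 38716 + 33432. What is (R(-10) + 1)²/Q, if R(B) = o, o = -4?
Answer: 81/72148 ≈ 0.0011227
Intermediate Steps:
Q = 72148/9 (Q = (38716 + 33432)/9 = (⅑)*72148 = 72148/9 ≈ 8016.4)
R(B) = -4
(R(-10) + 1)²/Q = (-4 + 1)²/(72148/9) = (-3)²*(9/72148) = 9*(9/72148) = 81/72148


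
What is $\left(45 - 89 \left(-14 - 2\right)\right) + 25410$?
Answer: $26879$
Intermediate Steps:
$\left(45 - 89 \left(-14 - 2\right)\right) + 25410 = \left(45 - -1424\right) + 25410 = \left(45 + 1424\right) + 25410 = 1469 + 25410 = 26879$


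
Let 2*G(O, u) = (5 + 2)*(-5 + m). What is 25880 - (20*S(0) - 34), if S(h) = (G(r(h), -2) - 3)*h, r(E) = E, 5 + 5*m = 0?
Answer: 25914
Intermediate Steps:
m = -1 (m = -1 + (⅕)*0 = -1 + 0 = -1)
G(O, u) = -21 (G(O, u) = ((5 + 2)*(-5 - 1))/2 = (7*(-6))/2 = (½)*(-42) = -21)
S(h) = -24*h (S(h) = (-21 - 3)*h = -24*h)
25880 - (20*S(0) - 34) = 25880 - (20*(-24*0) - 34) = 25880 - (20*0 - 34) = 25880 - (0 - 34) = 25880 - 1*(-34) = 25880 + 34 = 25914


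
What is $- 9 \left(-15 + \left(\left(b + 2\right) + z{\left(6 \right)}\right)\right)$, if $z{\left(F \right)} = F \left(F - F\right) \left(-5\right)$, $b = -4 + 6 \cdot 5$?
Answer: $-117$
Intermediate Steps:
$b = 26$ ($b = -4 + 30 = 26$)
$z{\left(F \right)} = 0$ ($z{\left(F \right)} = F 0 \left(-5\right) = 0 \left(-5\right) = 0$)
$- 9 \left(-15 + \left(\left(b + 2\right) + z{\left(6 \right)}\right)\right) = - 9 \left(-15 + \left(\left(26 + 2\right) + 0\right)\right) = - 9 \left(-15 + \left(28 + 0\right)\right) = - 9 \left(-15 + 28\right) = \left(-9\right) 13 = -117$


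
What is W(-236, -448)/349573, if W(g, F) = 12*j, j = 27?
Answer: 324/349573 ≈ 0.00092684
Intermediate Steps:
W(g, F) = 324 (W(g, F) = 12*27 = 324)
W(-236, -448)/349573 = 324/349573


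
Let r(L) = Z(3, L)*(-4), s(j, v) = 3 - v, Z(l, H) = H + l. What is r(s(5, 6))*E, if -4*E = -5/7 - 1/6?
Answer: 0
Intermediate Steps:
r(L) = -12 - 4*L (r(L) = (L + 3)*(-4) = (3 + L)*(-4) = -12 - 4*L)
E = 37/168 (E = -(-5/7 - 1/6)/4 = -1/4*(-37/42) = 37/168 ≈ 0.22024)
r(s(5, 6))*E = (-12 - 4*(3 - 1*6))*(37/168) = (-12 - 4*(3 - 6))*(37/168) = (-12 - 4*(-3))*(37/168) = (-12 + 12)*(37/168) = 0*(37/168) = 0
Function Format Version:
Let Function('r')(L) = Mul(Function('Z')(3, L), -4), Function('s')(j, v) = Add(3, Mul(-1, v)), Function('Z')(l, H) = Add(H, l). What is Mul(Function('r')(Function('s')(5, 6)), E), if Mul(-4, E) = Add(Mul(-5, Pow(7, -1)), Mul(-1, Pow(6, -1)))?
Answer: 0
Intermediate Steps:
Function('r')(L) = Add(-12, Mul(-4, L)) (Function('r')(L) = Mul(Add(L, 3), -4) = Mul(Add(3, L), -4) = Add(-12, Mul(-4, L)))
E = Rational(37, 168) (E = Mul(Rational(-1, 4), Add(Mul(-5, Pow(7, -1)), Mul(-1, Pow(6, -1)))) = Mul(Rational(-1, 4), Add(Mul(-5, Rational(1, 7)), Mul(-1, Rational(1, 6)))) = Mul(Rational(-1, 4), Add(Rational(-5, 7), Rational(-1, 6))) = Mul(Rational(-1, 4), Rational(-37, 42)) = Rational(37, 168) ≈ 0.22024)
Mul(Function('r')(Function('s')(5, 6)), E) = Mul(Add(-12, Mul(-4, Add(3, Mul(-1, 6)))), Rational(37, 168)) = Mul(Add(-12, Mul(-4, Add(3, -6))), Rational(37, 168)) = Mul(Add(-12, Mul(-4, -3)), Rational(37, 168)) = Mul(Add(-12, 12), Rational(37, 168)) = Mul(0, Rational(37, 168)) = 0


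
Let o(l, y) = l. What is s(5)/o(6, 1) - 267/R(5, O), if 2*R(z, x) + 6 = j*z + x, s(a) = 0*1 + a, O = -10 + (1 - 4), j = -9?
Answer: 881/96 ≈ 9.1771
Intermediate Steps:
O = -13 (O = -10 - 3 = -13)
s(a) = a (s(a) = 0 + a = a)
R(z, x) = -3 + x/2 - 9*z/2 (R(z, x) = -3 + (-9*z + x)/2 = -3 + (x - 9*z)/2 = -3 + (x/2 - 9*z/2) = -3 + x/2 - 9*z/2)
s(5)/o(6, 1) - 267/R(5, O) = 5/6 - 267/(-3 + (1/2)*(-13) - 9/2*5) = 5*(1/6) - 267/(-3 - 13/2 - 45/2) = 5/6 - 267/(-32) = 5/6 - 267*(-1/32) = 5/6 + 267/32 = 881/96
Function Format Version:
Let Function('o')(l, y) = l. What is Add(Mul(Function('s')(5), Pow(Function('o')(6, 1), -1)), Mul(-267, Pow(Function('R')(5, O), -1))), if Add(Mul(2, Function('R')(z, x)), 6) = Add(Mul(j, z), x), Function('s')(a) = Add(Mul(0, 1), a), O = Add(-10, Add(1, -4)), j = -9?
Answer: Rational(881, 96) ≈ 9.1771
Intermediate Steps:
O = -13 (O = Add(-10, -3) = -13)
Function('s')(a) = a (Function('s')(a) = Add(0, a) = a)
Function('R')(z, x) = Add(-3, Mul(Rational(1, 2), x), Mul(Rational(-9, 2), z)) (Function('R')(z, x) = Add(-3, Mul(Rational(1, 2), Add(Mul(-9, z), x))) = Add(-3, Mul(Rational(1, 2), Add(x, Mul(-9, z)))) = Add(-3, Add(Mul(Rational(1, 2), x), Mul(Rational(-9, 2), z))) = Add(-3, Mul(Rational(1, 2), x), Mul(Rational(-9, 2), z)))
Add(Mul(Function('s')(5), Pow(Function('o')(6, 1), -1)), Mul(-267, Pow(Function('R')(5, O), -1))) = Add(Mul(5, Pow(6, -1)), Mul(-267, Pow(Add(-3, Mul(Rational(1, 2), -13), Mul(Rational(-9, 2), 5)), -1))) = Add(Mul(5, Rational(1, 6)), Mul(-267, Pow(Add(-3, Rational(-13, 2), Rational(-45, 2)), -1))) = Add(Rational(5, 6), Mul(-267, Pow(-32, -1))) = Add(Rational(5, 6), Mul(-267, Rational(-1, 32))) = Add(Rational(5, 6), Rational(267, 32)) = Rational(881, 96)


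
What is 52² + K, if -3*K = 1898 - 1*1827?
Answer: 8041/3 ≈ 2680.3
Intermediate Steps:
K = -71/3 (K = -(1898 - 1*1827)/3 = -(1898 - 1827)/3 = -⅓*71 = -71/3 ≈ -23.667)
52² + K = 52² - 71/3 = 2704 - 71/3 = 8041/3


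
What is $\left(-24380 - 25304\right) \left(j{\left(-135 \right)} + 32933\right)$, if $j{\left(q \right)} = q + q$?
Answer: $-1622828492$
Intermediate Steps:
$j{\left(q \right)} = 2 q$
$\left(-24380 - 25304\right) \left(j{\left(-135 \right)} + 32933\right) = \left(-24380 - 25304\right) \left(2 \left(-135\right) + 32933\right) = - 49684 \left(-270 + 32933\right) = \left(-49684\right) 32663 = -1622828492$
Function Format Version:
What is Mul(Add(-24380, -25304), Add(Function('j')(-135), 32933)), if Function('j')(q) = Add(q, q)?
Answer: -1622828492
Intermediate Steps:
Function('j')(q) = Mul(2, q)
Mul(Add(-24380, -25304), Add(Function('j')(-135), 32933)) = Mul(Add(-24380, -25304), Add(Mul(2, -135), 32933)) = Mul(-49684, Add(-270, 32933)) = Mul(-49684, 32663) = -1622828492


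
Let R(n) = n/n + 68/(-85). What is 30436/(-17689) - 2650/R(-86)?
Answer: -33487098/2527 ≈ -13252.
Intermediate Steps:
R(n) = ⅕ (R(n) = 1 + 68*(-1/85) = 1 - ⅘ = ⅕)
30436/(-17689) - 2650/R(-86) = 30436/(-17689) - 2650/⅕ = 30436*(-1/17689) - 2650*5 = -4348/2527 - 13250 = -33487098/2527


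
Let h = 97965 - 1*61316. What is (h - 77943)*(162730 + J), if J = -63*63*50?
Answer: 1475021680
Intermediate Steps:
J = -198450 (J = -3969*50 = -198450)
h = 36649 (h = 97965 - 61316 = 36649)
(h - 77943)*(162730 + J) = (36649 - 77943)*(162730 - 198450) = -41294*(-35720) = 1475021680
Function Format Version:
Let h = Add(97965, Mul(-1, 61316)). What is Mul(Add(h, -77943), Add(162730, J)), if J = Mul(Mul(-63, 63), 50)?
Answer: 1475021680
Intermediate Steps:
J = -198450 (J = Mul(-3969, 50) = -198450)
h = 36649 (h = Add(97965, -61316) = 36649)
Mul(Add(h, -77943), Add(162730, J)) = Mul(Add(36649, -77943), Add(162730, -198450)) = Mul(-41294, -35720) = 1475021680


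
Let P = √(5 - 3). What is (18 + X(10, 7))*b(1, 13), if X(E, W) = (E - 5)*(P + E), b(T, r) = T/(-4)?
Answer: -17 - 5*√2/4 ≈ -18.768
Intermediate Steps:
b(T, r) = -T/4 (b(T, r) = T*(-¼) = -T/4)
P = √2 ≈ 1.4142
X(E, W) = (-5 + E)*(E + √2) (X(E, W) = (E - 5)*(√2 + E) = (-5 + E)*(E + √2))
(18 + X(10, 7))*b(1, 13) = (18 + (10² - 5*10 - 5*√2 + 10*√2))*(-¼*1) = (18 + (100 - 50 - 5*√2 + 10*√2))*(-¼) = (18 + (50 + 5*√2))*(-¼) = (68 + 5*√2)*(-¼) = -17 - 5*√2/4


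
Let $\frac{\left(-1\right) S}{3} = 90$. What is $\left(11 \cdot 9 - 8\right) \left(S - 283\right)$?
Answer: $-50323$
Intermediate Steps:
$S = -270$ ($S = \left(-3\right) 90 = -270$)
$\left(11 \cdot 9 - 8\right) \left(S - 283\right) = \left(11 \cdot 9 - 8\right) \left(-270 - 283\right) = \left(99 - 8\right) \left(-553\right) = 91 \left(-553\right) = -50323$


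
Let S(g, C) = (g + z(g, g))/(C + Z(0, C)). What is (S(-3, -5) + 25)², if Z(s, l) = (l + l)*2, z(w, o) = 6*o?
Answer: 417316/625 ≈ 667.71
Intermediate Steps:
Z(s, l) = 4*l (Z(s, l) = (2*l)*2 = 4*l)
S(g, C) = 7*g/(5*C) (S(g, C) = (g + 6*g)/(C + 4*C) = (7*g)/((5*C)) = (7*g)*(1/(5*C)) = 7*g/(5*C))
(S(-3, -5) + 25)² = ((7/5)*(-3)/(-5) + 25)² = ((7/5)*(-3)*(-⅕) + 25)² = (21/25 + 25)² = (646/25)² = 417316/625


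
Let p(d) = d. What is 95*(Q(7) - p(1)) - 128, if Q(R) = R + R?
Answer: 1107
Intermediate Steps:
Q(R) = 2*R
95*(Q(7) - p(1)) - 128 = 95*(2*7 - 1*1) - 128 = 95*(14 - 1) - 128 = 95*13 - 128 = 1235 - 128 = 1107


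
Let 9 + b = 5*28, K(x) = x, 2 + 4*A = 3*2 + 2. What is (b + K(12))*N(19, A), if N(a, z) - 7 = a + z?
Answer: 7865/2 ≈ 3932.5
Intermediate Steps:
A = 3/2 (A = -1/2 + (3*2 + 2)/4 = -1/2 + (6 + 2)/4 = -1/2 + (1/4)*8 = -1/2 + 2 = 3/2 ≈ 1.5000)
N(a, z) = 7 + a + z (N(a, z) = 7 + (a + z) = 7 + a + z)
b = 131 (b = -9 + 5*28 = -9 + 140 = 131)
(b + K(12))*N(19, A) = (131 + 12)*(7 + 19 + 3/2) = 143*(55/2) = 7865/2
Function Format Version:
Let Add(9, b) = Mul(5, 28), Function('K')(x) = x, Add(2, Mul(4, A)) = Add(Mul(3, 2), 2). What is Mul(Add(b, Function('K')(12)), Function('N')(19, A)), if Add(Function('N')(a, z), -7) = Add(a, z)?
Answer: Rational(7865, 2) ≈ 3932.5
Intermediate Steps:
A = Rational(3, 2) (A = Add(Rational(-1, 2), Mul(Rational(1, 4), Add(Mul(3, 2), 2))) = Add(Rational(-1, 2), Mul(Rational(1, 4), Add(6, 2))) = Add(Rational(-1, 2), Mul(Rational(1, 4), 8)) = Add(Rational(-1, 2), 2) = Rational(3, 2) ≈ 1.5000)
Function('N')(a, z) = Add(7, a, z) (Function('N')(a, z) = Add(7, Add(a, z)) = Add(7, a, z))
b = 131 (b = Add(-9, Mul(5, 28)) = Add(-9, 140) = 131)
Mul(Add(b, Function('K')(12)), Function('N')(19, A)) = Mul(Add(131, 12), Add(7, 19, Rational(3, 2))) = Mul(143, Rational(55, 2)) = Rational(7865, 2)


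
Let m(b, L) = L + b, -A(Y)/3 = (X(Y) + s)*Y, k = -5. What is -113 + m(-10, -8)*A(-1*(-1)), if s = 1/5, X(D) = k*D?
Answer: -1861/5 ≈ -372.20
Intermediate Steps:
X(D) = -5*D
s = 1/5 ≈ 0.20000
A(Y) = -3*Y*(1/5 - 5*Y) (A(Y) = -3*(-5*Y + 1/5)*Y = -3*(1/5 - 5*Y)*Y = -3*Y*(1/5 - 5*Y))
-113 + m(-10, -8)*A(-1*(-1)) = -113 + (-8 - 10)*(3*(-1*(-1))*(-1 + 25*(-1*(-1)))/5) = -113 - 54*(-1 + 25*1)/5 = -113 - 54*(-1 + 25)/5 = -113 - 54*24/5 = -113 - 18*72/5 = -113 - 1296/5 = -1861/5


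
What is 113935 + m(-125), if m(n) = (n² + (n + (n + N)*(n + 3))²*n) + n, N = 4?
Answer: -26780091690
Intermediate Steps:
m(n) = n + n² + n*(n + (3 + n)*(4 + n))² (m(n) = (n² + (n + (n + 4)*(n + 3))²*n) + n = (n² + (n + (4 + n)*(3 + n))²*n) + n = (n² + (n + (3 + n)*(4 + n))²*n) + n = (n² + n*(n + (3 + n)*(4 + n))²) + n = n + n² + n*(n + (3 + n)*(4 + n))²)
113935 + m(-125) = 113935 - 125*(1 - 125 + (12 + (-125)² + 8*(-125))²) = 113935 - 125*(1 - 125 + (12 + 15625 - 1000)²) = 113935 - 125*(1 - 125 + 14637²) = 113935 - 125*(1 - 125 + 214241769) = 113935 - 125*214241645 = 113935 - 26780205625 = -26780091690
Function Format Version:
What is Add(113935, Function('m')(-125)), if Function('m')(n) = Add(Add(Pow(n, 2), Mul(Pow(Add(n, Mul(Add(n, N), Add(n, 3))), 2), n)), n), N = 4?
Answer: -26780091690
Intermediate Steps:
Function('m')(n) = Add(n, Pow(n, 2), Mul(n, Pow(Add(n, Mul(Add(3, n), Add(4, n))), 2))) (Function('m')(n) = Add(Add(Pow(n, 2), Mul(Pow(Add(n, Mul(Add(n, 4), Add(n, 3))), 2), n)), n) = Add(Add(Pow(n, 2), Mul(Pow(Add(n, Mul(Add(4, n), Add(3, n))), 2), n)), n) = Add(Add(Pow(n, 2), Mul(Pow(Add(n, Mul(Add(3, n), Add(4, n))), 2), n)), n) = Add(Add(Pow(n, 2), Mul(n, Pow(Add(n, Mul(Add(3, n), Add(4, n))), 2))), n) = Add(n, Pow(n, 2), Mul(n, Pow(Add(n, Mul(Add(3, n), Add(4, n))), 2))))
Add(113935, Function('m')(-125)) = Add(113935, Mul(-125, Add(1, -125, Pow(Add(12, Pow(-125, 2), Mul(8, -125)), 2)))) = Add(113935, Mul(-125, Add(1, -125, Pow(Add(12, 15625, -1000), 2)))) = Add(113935, Mul(-125, Add(1, -125, Pow(14637, 2)))) = Add(113935, Mul(-125, Add(1, -125, 214241769))) = Add(113935, Mul(-125, 214241645)) = Add(113935, -26780205625) = -26780091690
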